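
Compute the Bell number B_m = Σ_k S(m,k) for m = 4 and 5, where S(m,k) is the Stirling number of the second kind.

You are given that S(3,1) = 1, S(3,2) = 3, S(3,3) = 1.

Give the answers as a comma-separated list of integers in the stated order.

r4: T_4,1=1×1+0=1; T_4,2=2×3+1=7; T_4,3=3×1+3=6; T_4,4=4×0+1=1
r5: T_5,1=1×1+0=1; T_5,2=2×7+1=15; T_5,3=3×6+7=25; T_5,4=4×1+6=10; T_5,5=5×0+1=1
B_4 = ΣS(4,k) = 1+7+6+1 = 15
B_5 = ΣS(5,k) = 1+15+25+10+1 = 52

15, 52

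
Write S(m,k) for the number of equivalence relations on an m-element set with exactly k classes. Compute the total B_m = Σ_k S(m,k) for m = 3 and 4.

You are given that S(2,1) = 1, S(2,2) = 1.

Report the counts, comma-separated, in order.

5, 15

r3: T_3,1=1×1+0=1; T_3,2=2×1+1=3; T_3,3=3×0+1=1
r4: T_4,1=1×1+0=1; T_4,2=2×3+1=7; T_4,3=3×1+3=6; T_4,4=4×0+1=1
B_3 = ΣS(3,k) = 1+3+1 = 5
B_4 = ΣS(4,k) = 1+7+6+1 = 15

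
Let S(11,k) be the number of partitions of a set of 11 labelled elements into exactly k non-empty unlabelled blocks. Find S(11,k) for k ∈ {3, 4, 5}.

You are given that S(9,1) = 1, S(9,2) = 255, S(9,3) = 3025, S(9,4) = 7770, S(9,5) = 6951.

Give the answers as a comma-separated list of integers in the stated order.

28501, 145750, 246730

[10] T[10,2]:2*255+1=511 · T[10,3]:3*3025+255=9330 · T[10,4]:4*7770+3025=34105 · T[10,5]:5*6951+7770=42525
[11] T[11,3]:3*9330+511=28501 · T[11,4]:4*34105+9330=145750 · T[11,5]:5*42525+34105=246730
Read S(11,3) = 28501, S(11,4) = 145750, S(11,5) = 246730.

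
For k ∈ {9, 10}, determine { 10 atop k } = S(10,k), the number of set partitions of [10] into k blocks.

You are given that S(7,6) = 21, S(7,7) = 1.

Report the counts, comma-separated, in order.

row 8: T[8][7]=7·1+21=28  T[8][8]=8·0+1=1
row 9: T[9][8]=8·1+28=36  T[9][9]=9·0+1=1
row 10: T[10][9]=9·1+36=45  T[10][10]=10·0+1=1
Read S(10,9) = 45, S(10,10) = 1.

45, 1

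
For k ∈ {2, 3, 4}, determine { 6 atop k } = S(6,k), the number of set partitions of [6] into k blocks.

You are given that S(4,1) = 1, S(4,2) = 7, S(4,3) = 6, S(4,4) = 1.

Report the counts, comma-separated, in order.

31, 90, 65

row 5: T[5][1]=1·1+0=1  T[5][2]=2·7+1=15  T[5][3]=3·6+7=25  T[5][4]=4·1+6=10
row 6: T[6][2]=2·15+1=31  T[6][3]=3·25+15=90  T[6][4]=4·10+25=65
Read S(6,2) = 31, S(6,3) = 90, S(6,4) = 65.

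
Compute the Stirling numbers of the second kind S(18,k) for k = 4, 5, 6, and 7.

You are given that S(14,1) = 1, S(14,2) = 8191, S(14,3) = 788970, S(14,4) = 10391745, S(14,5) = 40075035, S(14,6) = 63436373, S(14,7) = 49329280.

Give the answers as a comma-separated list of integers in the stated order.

2798806985, 28958095545, 110687251039, 197462483400

@15  (15,1):1·1+0→1, (15,2):8191·2+1→16383, (15,3):788970·3+8191→2375101, (15,4):10391745·4+788970→42355950, (15,5):40075035·5+10391745→210766920, (15,6):63436373·6+40075035→420693273, (15,7):49329280·7+63436373→408741333
@16  (16,2):16383·2+1→32767, (16,3):2375101·3+16383→7141686, (16,4):42355950·4+2375101→171798901, (16,5):210766920·5+42355950→1096190550, (16,6):420693273·6+210766920→2734926558, (16,7):408741333·7+420693273→3281882604
@17  (17,3):7141686·3+32767→21457825, (17,4):171798901·4+7141686→694337290, (17,5):1096190550·5+171798901→5652751651, (17,6):2734926558·6+1096190550→17505749898, (17,7):3281882604·7+2734926558→25708104786
@18  (18,4):694337290·4+21457825→2798806985, (18,5):5652751651·5+694337290→28958095545, (18,6):17505749898·6+5652751651→110687251039, (18,7):25708104786·7+17505749898→197462483400
Read S(18,4) = 2798806985, S(18,5) = 28958095545, S(18,6) = 110687251039, S(18,7) = 197462483400.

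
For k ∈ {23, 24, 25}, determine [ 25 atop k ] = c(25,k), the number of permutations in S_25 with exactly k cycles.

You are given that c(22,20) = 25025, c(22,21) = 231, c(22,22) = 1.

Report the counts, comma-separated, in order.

42550, 300, 1

[23] T[23,21]:22*231+25025=30107 · T[23,22]:22*1+231=253 · T[23,23]:22*0+1=1
[24] T[24,22]:23*253+30107=35926 · T[24,23]:23*1+253=276 · T[24,24]:23*0+1=1
[25] T[25,23]:24*276+35926=42550 · T[25,24]:24*1+276=300 · T[25,25]:24*0+1=1
Read c(25,23) = 42550, c(25,24) = 300, c(25,25) = 1.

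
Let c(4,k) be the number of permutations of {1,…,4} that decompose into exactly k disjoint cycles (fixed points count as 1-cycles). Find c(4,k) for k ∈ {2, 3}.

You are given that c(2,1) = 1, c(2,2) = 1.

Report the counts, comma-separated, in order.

row 3: T[3][1]=2·1+0=2  T[3][2]=2·1+1=3  T[3][3]=2·0+1=1
row 4: T[4][2]=3·3+2=11  T[4][3]=3·1+3=6
Read c(4,2) = 11, c(4,3) = 6.

11, 6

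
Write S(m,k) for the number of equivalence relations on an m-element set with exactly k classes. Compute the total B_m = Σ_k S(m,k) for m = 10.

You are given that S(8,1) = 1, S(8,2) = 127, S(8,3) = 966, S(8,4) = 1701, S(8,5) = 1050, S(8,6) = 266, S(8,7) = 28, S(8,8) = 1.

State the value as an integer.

i=9: T(9,1)=0+1·1=1 | T(9,2)=1+2·127=255 | T(9,3)=127+3·966=3025 | T(9,4)=966+4·1701=7770 | T(9,5)=1701+5·1050=6951 | T(9,6)=1050+6·266=2646 | T(9,7)=266+7·28=462 | T(9,8)=28+8·1=36 | T(9,9)=1+9·0=1
i=10: T(10,1)=0+1·1=1 | T(10,2)=1+2·255=511 | T(10,3)=255+3·3025=9330 | T(10,4)=3025+4·7770=34105 | T(10,5)=7770+5·6951=42525 | T(10,6)=6951+6·2646=22827 | T(10,7)=2646+7·462=5880 | T(10,8)=462+8·36=750 | T(10,9)=36+9·1=45 | T(10,10)=1+10·0=1
B_10 = ΣS(10,k) = 1+511+9330+34105+42525+22827+5880+750+45+1 = 115975

115975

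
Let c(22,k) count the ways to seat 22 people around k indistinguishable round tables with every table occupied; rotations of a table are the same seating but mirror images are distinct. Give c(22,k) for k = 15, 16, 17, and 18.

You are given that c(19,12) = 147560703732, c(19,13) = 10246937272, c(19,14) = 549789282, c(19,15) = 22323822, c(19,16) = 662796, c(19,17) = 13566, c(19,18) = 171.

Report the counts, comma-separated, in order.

row 20: T[20][13]=19·10246937272+147560703732=342252511900  T[20][14]=19·549789282+10246937272=20692933630  T[20][15]=19·22323822+549789282=973941900  T[20][16]=19·662796+22323822=34916946  T[20][17]=19·13566+662796=920550  T[20][18]=19·171+13566=16815
row 21: T[21][14]=20·20692933630+342252511900=756111184500  T[21][15]=20·973941900+20692933630=40171771630  T[21][16]=20·34916946+973941900=1672280820  T[21][17]=20·920550+34916946=53327946  T[21][18]=20·16815+920550=1256850
row 22: T[22][15]=21·40171771630+756111184500=1599718388730  T[22][16]=21·1672280820+40171771630=75289668850  T[22][17]=21·53327946+1672280820=2792167686  T[22][18]=21·1256850+53327946=79721796
Read c(22,15) = 1599718388730, c(22,16) = 75289668850, c(22,17) = 2792167686, c(22,18) = 79721796.

1599718388730, 75289668850, 2792167686, 79721796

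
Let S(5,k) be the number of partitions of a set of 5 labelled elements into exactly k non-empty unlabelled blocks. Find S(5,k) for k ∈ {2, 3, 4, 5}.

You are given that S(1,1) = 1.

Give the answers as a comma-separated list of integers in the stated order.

i=2: T(2,1)=0+1·1=1 | T(2,2)=1+2·0=1
i=3: T(3,1)=0+1·1=1 | T(3,2)=1+2·1=3 | T(3,3)=1+3·0=1
i=4: T(4,1)=0+1·1=1 | T(4,2)=1+2·3=7 | T(4,3)=3+3·1=6 | T(4,4)=1+4·0=1
i=5: T(5,2)=1+2·7=15 | T(5,3)=7+3·6=25 | T(5,4)=6+4·1=10 | T(5,5)=1+5·0=1
Read S(5,2) = 15, S(5,3) = 25, S(5,4) = 10, S(5,5) = 1.

15, 25, 10, 1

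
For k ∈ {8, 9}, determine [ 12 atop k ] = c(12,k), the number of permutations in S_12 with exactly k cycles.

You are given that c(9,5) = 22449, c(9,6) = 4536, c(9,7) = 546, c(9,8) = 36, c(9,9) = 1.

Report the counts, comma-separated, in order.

357423, 32670

i=10: T(10,6)=22449+9·4536=63273 | T(10,7)=4536+9·546=9450 | T(10,8)=546+9·36=870 | T(10,9)=36+9·1=45
i=11: T(11,7)=63273+10·9450=157773 | T(11,8)=9450+10·870=18150 | T(11,9)=870+10·45=1320
i=12: T(12,8)=157773+11·18150=357423 | T(12,9)=18150+11·1320=32670
Read c(12,8) = 357423, c(12,9) = 32670.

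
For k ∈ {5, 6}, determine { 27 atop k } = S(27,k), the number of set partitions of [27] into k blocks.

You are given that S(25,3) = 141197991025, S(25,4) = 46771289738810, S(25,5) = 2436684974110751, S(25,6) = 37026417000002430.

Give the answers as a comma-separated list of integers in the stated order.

r26: T_26,4=4×46771289738810+141197991025=187226356946265; T_26,5=5×2436684974110751+46771289738810=12230196160292565; T_26,6=6×37026417000002430+2436684974110751=224595186974125331
r27: T_27,5=5×12230196160292565+187226356946265=61338207158409090; T_27,6=6×224595186974125331+12230196160292565=1359801318005044551
Read S(27,5) = 61338207158409090, S(27,6) = 1359801318005044551.

61338207158409090, 1359801318005044551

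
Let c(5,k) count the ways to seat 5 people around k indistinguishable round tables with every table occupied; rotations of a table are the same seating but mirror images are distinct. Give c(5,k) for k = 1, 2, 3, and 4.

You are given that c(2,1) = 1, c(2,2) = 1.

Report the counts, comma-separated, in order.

r3: T_3,1=2×1+0=2; T_3,2=2×1+1=3; T_3,3=2×0+1=1
r4: T_4,1=3×2+0=6; T_4,2=3×3+2=11; T_4,3=3×1+3=6; T_4,4=3×0+1=1
r5: T_5,1=4×6+0=24; T_5,2=4×11+6=50; T_5,3=4×6+11=35; T_5,4=4×1+6=10
Read c(5,1) = 24, c(5,2) = 50, c(5,3) = 35, c(5,4) = 10.

24, 50, 35, 10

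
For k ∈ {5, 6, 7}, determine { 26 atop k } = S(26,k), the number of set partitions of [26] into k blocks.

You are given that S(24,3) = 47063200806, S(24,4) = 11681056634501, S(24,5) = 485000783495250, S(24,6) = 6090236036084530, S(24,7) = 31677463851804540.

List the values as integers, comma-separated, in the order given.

12230196160292565, 224595186974125331, 1631853797991016600

i=25: T(25,4)=47063200806+4·11681056634501=46771289738810 | T(25,5)=11681056634501+5·485000783495250=2436684974110751 | T(25,6)=485000783495250+6·6090236036084530=37026417000002430 | T(25,7)=6090236036084530+7·31677463851804540=227832482998716310
i=26: T(26,5)=46771289738810+5·2436684974110751=12230196160292565 | T(26,6)=2436684974110751+6·37026417000002430=224595186974125331 | T(26,7)=37026417000002430+7·227832482998716310=1631853797991016600
Read S(26,5) = 12230196160292565, S(26,6) = 224595186974125331, S(26,7) = 1631853797991016600.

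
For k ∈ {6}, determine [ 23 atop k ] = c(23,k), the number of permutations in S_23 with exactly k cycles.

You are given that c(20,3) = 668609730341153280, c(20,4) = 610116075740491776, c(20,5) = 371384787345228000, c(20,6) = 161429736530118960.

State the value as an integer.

2021687376910682741568

@21  (21,4):610116075740491776·20+668609730341153280→12870931245150988800, (21,5):371384787345228000·20+610116075740491776→8037811822645051776, (21,6):161429736530118960·20+371384787345228000→3599979517947607200
@22  (22,5):8037811822645051776·21+12870931245150988800→181664979520697076096, (22,6):3599979517947607200·21+8037811822645051776→83637381699544802976
@23  (23,6):83637381699544802976·22+181664979520697076096→2021687376910682741568
Read c(23,6) = 2021687376910682741568.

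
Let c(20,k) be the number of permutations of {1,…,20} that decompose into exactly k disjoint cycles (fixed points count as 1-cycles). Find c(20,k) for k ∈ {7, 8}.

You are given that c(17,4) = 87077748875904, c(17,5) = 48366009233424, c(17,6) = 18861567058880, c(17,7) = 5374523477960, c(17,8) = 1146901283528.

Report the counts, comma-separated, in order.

r18: T_18,5=17×48366009233424+87077748875904=909299905844112; T_18,6=17×18861567058880+48366009233424=369012649234384; T_18,7=17×5374523477960+18861567058880=110228466184200; T_18,8=17×1146901283528+5374523477960=24871845297936
r19: T_19,6=18×369012649234384+909299905844112=7551527592063024; T_19,7=18×110228466184200+369012649234384=2353125040549984; T_19,8=18×24871845297936+110228466184200=557921681547048
r20: T_20,7=19×2353125040549984+7551527592063024=52260903362512720; T_20,8=19×557921681547048+2353125040549984=12953636989943896
Read c(20,7) = 52260903362512720, c(20,8) = 12953636989943896.

52260903362512720, 12953636989943896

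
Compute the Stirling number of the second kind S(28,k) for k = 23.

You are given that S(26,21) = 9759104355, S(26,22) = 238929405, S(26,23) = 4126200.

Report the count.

22693687380

@27  (27,22):238929405·22+9759104355→15015551265, (27,23):4126200·23+238929405→333832005
@28  (28,23):333832005·23+15015551265→22693687380
Read S(28,23) = 22693687380.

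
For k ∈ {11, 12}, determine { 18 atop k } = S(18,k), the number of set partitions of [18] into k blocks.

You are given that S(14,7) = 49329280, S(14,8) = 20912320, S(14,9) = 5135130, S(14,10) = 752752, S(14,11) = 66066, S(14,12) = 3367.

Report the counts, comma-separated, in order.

8391004908, 1256328866

i=15: T(15,8)=49329280+8·20912320=216627840 | T(15,9)=20912320+9·5135130=67128490 | T(15,10)=5135130+10·752752=12662650 | T(15,11)=752752+11·66066=1479478 | T(15,12)=66066+12·3367=106470
i=16: T(16,9)=216627840+9·67128490=820784250 | T(16,10)=67128490+10·12662650=193754990 | T(16,11)=12662650+11·1479478=28936908 | T(16,12)=1479478+12·106470=2757118
i=17: T(17,10)=820784250+10·193754990=2758334150 | T(17,11)=193754990+11·28936908=512060978 | T(17,12)=28936908+12·2757118=62022324
i=18: T(18,11)=2758334150+11·512060978=8391004908 | T(18,12)=512060978+12·62022324=1256328866
Read S(18,11) = 8391004908, S(18,12) = 1256328866.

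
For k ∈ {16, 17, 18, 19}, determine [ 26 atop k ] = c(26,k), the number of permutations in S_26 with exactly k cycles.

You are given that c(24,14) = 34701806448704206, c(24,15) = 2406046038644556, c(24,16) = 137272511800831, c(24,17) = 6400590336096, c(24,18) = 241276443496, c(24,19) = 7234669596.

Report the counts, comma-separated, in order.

234961569422786050, 12972753318542875, 595667304367135, 22563937825000

row 25: T[25][15]=24·2406046038644556+34701806448704206=92446911376173550  T[25][16]=24·137272511800831+2406046038644556=5700586321864500  T[25][17]=24·6400590336096+137272511800831=290886679867135  T[25][18]=24·241276443496+6400590336096=12191224980000  T[25][19]=24·7234669596+241276443496=414908513800
row 26: T[26][16]=25·5700586321864500+92446911376173550=234961569422786050  T[26][17]=25·290886679867135+5700586321864500=12972753318542875  T[26][18]=25·12191224980000+290886679867135=595667304367135  T[26][19]=25·414908513800+12191224980000=22563937825000
Read c(26,16) = 234961569422786050, c(26,17) = 12972753318542875, c(26,18) = 595667304367135, c(26,19) = 22563937825000.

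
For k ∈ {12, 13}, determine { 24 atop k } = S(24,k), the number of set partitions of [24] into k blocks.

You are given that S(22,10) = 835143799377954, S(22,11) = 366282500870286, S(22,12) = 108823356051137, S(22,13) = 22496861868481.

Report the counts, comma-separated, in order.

row 23: T[23][11]=11·366282500870286+835143799377954=4864251308951100  T[23][12]=12·108823356051137+366282500870286=1672162773483930  T[23][13]=13·22496861868481+108823356051137=401282560341390
row 24: T[24][12]=12·1672162773483930+4864251308951100=24930204590758260  T[24][13]=13·401282560341390+1672162773483930=6888836057922000
Read S(24,12) = 24930204590758260, S(24,13) = 6888836057922000.

24930204590758260, 6888836057922000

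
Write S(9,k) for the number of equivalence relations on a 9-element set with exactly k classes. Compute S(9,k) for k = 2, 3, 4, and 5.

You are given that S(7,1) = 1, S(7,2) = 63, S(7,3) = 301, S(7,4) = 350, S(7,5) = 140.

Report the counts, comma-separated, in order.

row 8: T[8][1]=1·1+0=1  T[8][2]=2·63+1=127  T[8][3]=3·301+63=966  T[8][4]=4·350+301=1701  T[8][5]=5·140+350=1050
row 9: T[9][2]=2·127+1=255  T[9][3]=3·966+127=3025  T[9][4]=4·1701+966=7770  T[9][5]=5·1050+1701=6951
Read S(9,2) = 255, S(9,3) = 3025, S(9,4) = 7770, S(9,5) = 6951.

255, 3025, 7770, 6951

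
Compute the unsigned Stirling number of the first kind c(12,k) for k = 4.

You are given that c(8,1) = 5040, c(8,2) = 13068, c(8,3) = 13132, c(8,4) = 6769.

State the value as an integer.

@9  (9,1):5040·8+0→40320, (9,2):13068·8+5040→109584, (9,3):13132·8+13068→118124, (9,4):6769·8+13132→67284
@10  (10,2):109584·9+40320→1026576, (10,3):118124·9+109584→1172700, (10,4):67284·9+118124→723680
@11  (11,3):1172700·10+1026576→12753576, (11,4):723680·10+1172700→8409500
@12  (12,4):8409500·11+12753576→105258076
Read c(12,4) = 105258076.

105258076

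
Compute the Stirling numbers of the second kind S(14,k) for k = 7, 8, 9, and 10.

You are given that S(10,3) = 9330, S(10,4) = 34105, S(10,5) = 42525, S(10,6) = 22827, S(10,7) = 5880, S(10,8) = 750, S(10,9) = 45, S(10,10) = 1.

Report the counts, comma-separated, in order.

row 11: T[11][4]=4·34105+9330=145750  T[11][5]=5·42525+34105=246730  T[11][6]=6·22827+42525=179487  T[11][7]=7·5880+22827=63987  T[11][8]=8·750+5880=11880  T[11][9]=9·45+750=1155  T[11][10]=10·1+45=55
row 12: T[12][5]=5·246730+145750=1379400  T[12][6]=6·179487+246730=1323652  T[12][7]=7·63987+179487=627396  T[12][8]=8·11880+63987=159027  T[12][9]=9·1155+11880=22275  T[12][10]=10·55+1155=1705
row 13: T[13][6]=6·1323652+1379400=9321312  T[13][7]=7·627396+1323652=5715424  T[13][8]=8·159027+627396=1899612  T[13][9]=9·22275+159027=359502  T[13][10]=10·1705+22275=39325
row 14: T[14][7]=7·5715424+9321312=49329280  T[14][8]=8·1899612+5715424=20912320  T[14][9]=9·359502+1899612=5135130  T[14][10]=10·39325+359502=752752
Read S(14,7) = 49329280, S(14,8) = 20912320, S(14,9) = 5135130, S(14,10) = 752752.

49329280, 20912320, 5135130, 752752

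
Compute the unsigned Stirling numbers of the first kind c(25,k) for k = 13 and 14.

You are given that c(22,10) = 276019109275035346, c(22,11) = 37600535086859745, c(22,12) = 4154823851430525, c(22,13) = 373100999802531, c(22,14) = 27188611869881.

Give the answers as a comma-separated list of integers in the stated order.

13990945200239106865, 1246200069070215000

r23: T_23,11=22×37600535086859745+276019109275035346=1103230881185949736; T_23,12=22×4154823851430525+37600535086859745=129006659818331295; T_23,13=22×373100999802531+4154823851430525=12363045847086207; T_23,14=22×27188611869881+373100999802531=971250460939913
r24: T_24,12=23×129006659818331295+1103230881185949736=4070384057007569521; T_24,13=23×12363045847086207+129006659818331295=413356714301314056; T_24,14=23×971250460939913+12363045847086207=34701806448704206
r25: T_25,13=24×413356714301314056+4070384057007569521=13990945200239106865; T_25,14=24×34701806448704206+413356714301314056=1246200069070215000
Read c(25,13) = 13990945200239106865, c(25,14) = 1246200069070215000.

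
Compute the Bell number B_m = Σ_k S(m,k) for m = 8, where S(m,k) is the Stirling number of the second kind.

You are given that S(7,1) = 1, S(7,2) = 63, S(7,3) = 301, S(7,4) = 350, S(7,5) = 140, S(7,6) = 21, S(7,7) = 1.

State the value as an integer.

@8  (8,1):1·1+0→1, (8,2):63·2+1→127, (8,3):301·3+63→966, (8,4):350·4+301→1701, (8,5):140·5+350→1050, (8,6):21·6+140→266, (8,7):1·7+21→28, (8,8):0·8+1→1
B_8 = ΣS(8,k) = 1+127+966+1701+1050+266+28+1 = 4140

4140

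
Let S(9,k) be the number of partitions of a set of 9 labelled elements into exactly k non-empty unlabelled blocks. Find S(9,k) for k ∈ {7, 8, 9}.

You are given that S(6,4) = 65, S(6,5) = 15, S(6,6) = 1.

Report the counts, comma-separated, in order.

462, 36, 1

@7  (7,5):15·5+65→140, (7,6):1·6+15→21, (7,7):0·7+1→1
@8  (8,6):21·6+140→266, (8,7):1·7+21→28, (8,8):0·8+1→1
@9  (9,7):28·7+266→462, (9,8):1·8+28→36, (9,9):0·9+1→1
Read S(9,7) = 462, S(9,8) = 36, S(9,9) = 1.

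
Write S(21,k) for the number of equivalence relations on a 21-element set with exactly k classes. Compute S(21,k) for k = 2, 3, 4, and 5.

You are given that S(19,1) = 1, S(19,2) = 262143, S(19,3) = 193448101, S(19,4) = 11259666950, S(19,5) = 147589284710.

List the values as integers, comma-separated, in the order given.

row 20: T[20][1]=1·1+0=1  T[20][2]=2·262143+1=524287  T[20][3]=3·193448101+262143=580606446  T[20][4]=4·11259666950+193448101=45232115901  T[20][5]=5·147589284710+11259666950=749206090500
row 21: T[21][2]=2·524287+1=1048575  T[21][3]=3·580606446+524287=1742343625  T[21][4]=4·45232115901+580606446=181509070050  T[21][5]=5·749206090500+45232115901=3791262568401
Read S(21,2) = 1048575, S(21,3) = 1742343625, S(21,4) = 181509070050, S(21,5) = 3791262568401.

1048575, 1742343625, 181509070050, 3791262568401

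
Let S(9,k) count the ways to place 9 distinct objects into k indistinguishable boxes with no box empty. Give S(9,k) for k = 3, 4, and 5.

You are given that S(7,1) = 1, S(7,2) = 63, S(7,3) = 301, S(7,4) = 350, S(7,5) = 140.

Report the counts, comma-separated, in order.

3025, 7770, 6951

r8: T_8,2=2×63+1=127; T_8,3=3×301+63=966; T_8,4=4×350+301=1701; T_8,5=5×140+350=1050
r9: T_9,3=3×966+127=3025; T_9,4=4×1701+966=7770; T_9,5=5×1050+1701=6951
Read S(9,3) = 3025, S(9,4) = 7770, S(9,5) = 6951.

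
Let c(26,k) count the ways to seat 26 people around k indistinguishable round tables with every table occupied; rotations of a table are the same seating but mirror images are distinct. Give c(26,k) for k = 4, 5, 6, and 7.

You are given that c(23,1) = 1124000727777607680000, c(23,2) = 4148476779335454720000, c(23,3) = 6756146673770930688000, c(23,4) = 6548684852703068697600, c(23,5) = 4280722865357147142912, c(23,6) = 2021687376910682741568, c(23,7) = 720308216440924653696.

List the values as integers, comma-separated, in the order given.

102339530601744675672576000, 70874145319837672677196800, 35770355645907606826362624, 13746468217967926978680000

[24] T[24,2]:23*4148476779335454720000+1124000727777607680000=96538966652493066240000 · T[24,3]:23*6756146673770930688000+4148476779335454720000=159539850276066860544000 · T[24,4]:23*6548684852703068697600+6756146673770930688000=157375898285941510732800 · T[24,5]:23*4280722865357147142912+6548684852703068697600=105005310755917452984576 · T[24,6]:23*2021687376910682741568+4280722865357147142912=50779532534302850198976 · T[24,7]:23*720308216440924653696+2021687376910682741568=18588776355051949776576
[25] T[25,3]:24*159539850276066860544000+96538966652493066240000=3925495373278097719296000 · T[25,4]:24*157375898285941510732800+159539850276066860544000=3936561409138663118131200 · T[25,5]:24*105005310755917452984576+157375898285941510732800=2677503356427960382362624 · T[25,6]:24*50779532534302850198976+105005310755917452984576=1323714091579185857760000 · T[25,7]:24*18588776355051949776576+50779532534302850198976=496910165055549644836800
[26] T[26,4]:25*3936561409138663118131200+3925495373278097719296000=102339530601744675672576000 · T[26,5]:25*2677503356427960382362624+3936561409138663118131200=70874145319837672677196800 · T[26,6]:25*1323714091579185857760000+2677503356427960382362624=35770355645907606826362624 · T[26,7]:25*496910165055549644836800+1323714091579185857760000=13746468217967926978680000
Read c(26,4) = 102339530601744675672576000, c(26,5) = 70874145319837672677196800, c(26,6) = 35770355645907606826362624, c(26,7) = 13746468217967926978680000.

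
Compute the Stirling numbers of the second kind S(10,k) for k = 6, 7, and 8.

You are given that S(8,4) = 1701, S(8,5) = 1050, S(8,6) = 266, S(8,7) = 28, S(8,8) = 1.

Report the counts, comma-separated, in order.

[9] T[9,5]:5*1050+1701=6951 · T[9,6]:6*266+1050=2646 · T[9,7]:7*28+266=462 · T[9,8]:8*1+28=36
[10] T[10,6]:6*2646+6951=22827 · T[10,7]:7*462+2646=5880 · T[10,8]:8*36+462=750
Read S(10,6) = 22827, S(10,7) = 5880, S(10,8) = 750.

22827, 5880, 750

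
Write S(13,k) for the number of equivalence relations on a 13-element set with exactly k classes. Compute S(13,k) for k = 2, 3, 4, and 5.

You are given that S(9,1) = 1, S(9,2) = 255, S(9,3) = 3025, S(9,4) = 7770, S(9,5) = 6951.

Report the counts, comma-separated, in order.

r10: T_10,1=1×1+0=1; T_10,2=2×255+1=511; T_10,3=3×3025+255=9330; T_10,4=4×7770+3025=34105; T_10,5=5×6951+7770=42525
r11: T_11,1=1×1+0=1; T_11,2=2×511+1=1023; T_11,3=3×9330+511=28501; T_11,4=4×34105+9330=145750; T_11,5=5×42525+34105=246730
r12: T_12,1=1×1+0=1; T_12,2=2×1023+1=2047; T_12,3=3×28501+1023=86526; T_12,4=4×145750+28501=611501; T_12,5=5×246730+145750=1379400
r13: T_13,2=2×2047+1=4095; T_13,3=3×86526+2047=261625; T_13,4=4×611501+86526=2532530; T_13,5=5×1379400+611501=7508501
Read S(13,2) = 4095, S(13,3) = 261625, S(13,4) = 2532530, S(13,5) = 7508501.

4095, 261625, 2532530, 7508501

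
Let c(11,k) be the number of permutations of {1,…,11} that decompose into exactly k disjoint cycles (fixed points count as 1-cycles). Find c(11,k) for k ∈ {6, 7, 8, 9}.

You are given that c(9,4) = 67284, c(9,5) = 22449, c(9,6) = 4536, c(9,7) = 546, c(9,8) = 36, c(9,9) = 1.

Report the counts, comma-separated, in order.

i=10: T(10,5)=67284+9·22449=269325 | T(10,6)=22449+9·4536=63273 | T(10,7)=4536+9·546=9450 | T(10,8)=546+9·36=870 | T(10,9)=36+9·1=45
i=11: T(11,6)=269325+10·63273=902055 | T(11,7)=63273+10·9450=157773 | T(11,8)=9450+10·870=18150 | T(11,9)=870+10·45=1320
Read c(11,6) = 902055, c(11,7) = 157773, c(11,8) = 18150, c(11,9) = 1320.

902055, 157773, 18150, 1320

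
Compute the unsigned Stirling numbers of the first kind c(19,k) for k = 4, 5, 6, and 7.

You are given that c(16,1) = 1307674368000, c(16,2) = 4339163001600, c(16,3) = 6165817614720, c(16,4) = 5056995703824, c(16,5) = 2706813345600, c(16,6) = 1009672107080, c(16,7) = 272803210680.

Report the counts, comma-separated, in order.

30321254007719424, 17950712280921504, 7551527592063024, 2353125040549984

r17: T_17,2=16×4339163001600+1307674368000=70734282393600; T_17,3=16×6165817614720+4339163001600=102992244837120; T_17,4=16×5056995703824+6165817614720=87077748875904; T_17,5=16×2706813345600+5056995703824=48366009233424; T_17,6=16×1009672107080+2706813345600=18861567058880; T_17,7=16×272803210680+1009672107080=5374523477960
r18: T_18,3=17×102992244837120+70734282393600=1821602444624640; T_18,4=17×87077748875904+102992244837120=1583313975727488; T_18,5=17×48366009233424+87077748875904=909299905844112; T_18,6=17×18861567058880+48366009233424=369012649234384; T_18,7=17×5374523477960+18861567058880=110228466184200
r19: T_19,4=18×1583313975727488+1821602444624640=30321254007719424; T_19,5=18×909299905844112+1583313975727488=17950712280921504; T_19,6=18×369012649234384+909299905844112=7551527592063024; T_19,7=18×110228466184200+369012649234384=2353125040549984
Read c(19,4) = 30321254007719424, c(19,5) = 17950712280921504, c(19,6) = 7551527592063024, c(19,7) = 2353125040549984.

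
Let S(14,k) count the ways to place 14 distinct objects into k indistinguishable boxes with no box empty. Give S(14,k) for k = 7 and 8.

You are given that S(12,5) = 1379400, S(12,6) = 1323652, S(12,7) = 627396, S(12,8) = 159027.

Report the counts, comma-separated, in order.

[13] T[13,6]:6*1323652+1379400=9321312 · T[13,7]:7*627396+1323652=5715424 · T[13,8]:8*159027+627396=1899612
[14] T[14,7]:7*5715424+9321312=49329280 · T[14,8]:8*1899612+5715424=20912320
Read S(14,7) = 49329280, S(14,8) = 20912320.

49329280, 20912320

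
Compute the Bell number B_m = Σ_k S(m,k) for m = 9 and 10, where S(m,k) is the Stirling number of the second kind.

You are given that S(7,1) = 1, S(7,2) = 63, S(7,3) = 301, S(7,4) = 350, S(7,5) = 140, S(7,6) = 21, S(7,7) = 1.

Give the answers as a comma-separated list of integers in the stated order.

row 8: T[8][1]=1·1+0=1  T[8][2]=2·63+1=127  T[8][3]=3·301+63=966  T[8][4]=4·350+301=1701  T[8][5]=5·140+350=1050  T[8][6]=6·21+140=266  T[8][7]=7·1+21=28  T[8][8]=8·0+1=1
row 9: T[9][1]=1·1+0=1  T[9][2]=2·127+1=255  T[9][3]=3·966+127=3025  T[9][4]=4·1701+966=7770  T[9][5]=5·1050+1701=6951  T[9][6]=6·266+1050=2646  T[9][7]=7·28+266=462  T[9][8]=8·1+28=36  T[9][9]=9·0+1=1
row 10: T[10][1]=1·1+0=1  T[10][2]=2·255+1=511  T[10][3]=3·3025+255=9330  T[10][4]=4·7770+3025=34105  T[10][5]=5·6951+7770=42525  T[10][6]=6·2646+6951=22827  T[10][7]=7·462+2646=5880  T[10][8]=8·36+462=750  T[10][9]=9·1+36=45  T[10][10]=10·0+1=1
B_9 = ΣS(9,k) = 1+255+3025+7770+6951+2646+462+36+1 = 21147
B_10 = ΣS(10,k) = 1+511+9330+34105+42525+22827+5880+750+45+1 = 115975

21147, 115975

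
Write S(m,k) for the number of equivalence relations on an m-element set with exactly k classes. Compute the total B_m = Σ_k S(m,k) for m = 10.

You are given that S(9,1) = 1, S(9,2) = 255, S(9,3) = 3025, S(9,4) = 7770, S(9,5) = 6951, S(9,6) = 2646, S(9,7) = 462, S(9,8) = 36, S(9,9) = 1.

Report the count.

[10] T[10,1]:1*1+0=1 · T[10,2]:2*255+1=511 · T[10,3]:3*3025+255=9330 · T[10,4]:4*7770+3025=34105 · T[10,5]:5*6951+7770=42525 · T[10,6]:6*2646+6951=22827 · T[10,7]:7*462+2646=5880 · T[10,8]:8*36+462=750 · T[10,9]:9*1+36=45 · T[10,10]:10*0+1=1
B_10 = ΣS(10,k) = 1+511+9330+34105+42525+22827+5880+750+45+1 = 115975

115975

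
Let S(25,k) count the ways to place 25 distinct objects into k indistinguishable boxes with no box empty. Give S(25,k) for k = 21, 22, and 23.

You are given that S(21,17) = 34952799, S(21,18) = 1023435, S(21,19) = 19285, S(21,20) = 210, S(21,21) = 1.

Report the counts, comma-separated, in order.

168519505, 3200450, 40250

[22] T[22,18]:18*1023435+34952799=53374629 · T[22,19]:19*19285+1023435=1389850 · T[22,20]:20*210+19285=23485 · T[22,21]:21*1+210=231 · T[22,22]:22*0+1=1
[23] T[23,19]:19*1389850+53374629=79781779 · T[23,20]:20*23485+1389850=1859550 · T[23,21]:21*231+23485=28336 · T[23,22]:22*1+231=253 · T[23,23]:23*0+1=1
[24] T[24,20]:20*1859550+79781779=116972779 · T[24,21]:21*28336+1859550=2454606 · T[24,22]:22*253+28336=33902 · T[24,23]:23*1+253=276
[25] T[25,21]:21*2454606+116972779=168519505 · T[25,22]:22*33902+2454606=3200450 · T[25,23]:23*276+33902=40250
Read S(25,21) = 168519505, S(25,22) = 3200450, S(25,23) = 40250.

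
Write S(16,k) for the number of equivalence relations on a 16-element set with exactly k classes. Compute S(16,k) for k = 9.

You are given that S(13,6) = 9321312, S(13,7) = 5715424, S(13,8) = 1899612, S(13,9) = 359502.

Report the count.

@14  (14,7):5715424·7+9321312→49329280, (14,8):1899612·8+5715424→20912320, (14,9):359502·9+1899612→5135130
@15  (15,8):20912320·8+49329280→216627840, (15,9):5135130·9+20912320→67128490
@16  (16,9):67128490·9+216627840→820784250
Read S(16,9) = 820784250.

820784250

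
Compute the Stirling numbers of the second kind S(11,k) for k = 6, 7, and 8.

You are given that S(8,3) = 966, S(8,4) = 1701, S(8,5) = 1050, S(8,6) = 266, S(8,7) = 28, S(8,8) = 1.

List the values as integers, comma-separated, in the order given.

row 9: T[9][4]=4·1701+966=7770  T[9][5]=5·1050+1701=6951  T[9][6]=6·266+1050=2646  T[9][7]=7·28+266=462  T[9][8]=8·1+28=36
row 10: T[10][5]=5·6951+7770=42525  T[10][6]=6·2646+6951=22827  T[10][7]=7·462+2646=5880  T[10][8]=8·36+462=750
row 11: T[11][6]=6·22827+42525=179487  T[11][7]=7·5880+22827=63987  T[11][8]=8·750+5880=11880
Read S(11,6) = 179487, S(11,7) = 63987, S(11,8) = 11880.

179487, 63987, 11880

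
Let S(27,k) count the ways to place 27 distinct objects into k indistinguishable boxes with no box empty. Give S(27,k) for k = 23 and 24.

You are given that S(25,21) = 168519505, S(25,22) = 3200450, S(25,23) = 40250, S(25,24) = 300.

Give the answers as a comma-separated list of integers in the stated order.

r26: T_26,22=22×3200450+168519505=238929405; T_26,23=23×40250+3200450=4126200; T_26,24=24×300+40250=47450
r27: T_27,23=23×4126200+238929405=333832005; T_27,24=24×47450+4126200=5265000
Read S(27,23) = 333832005, S(27,24) = 5265000.

333832005, 5265000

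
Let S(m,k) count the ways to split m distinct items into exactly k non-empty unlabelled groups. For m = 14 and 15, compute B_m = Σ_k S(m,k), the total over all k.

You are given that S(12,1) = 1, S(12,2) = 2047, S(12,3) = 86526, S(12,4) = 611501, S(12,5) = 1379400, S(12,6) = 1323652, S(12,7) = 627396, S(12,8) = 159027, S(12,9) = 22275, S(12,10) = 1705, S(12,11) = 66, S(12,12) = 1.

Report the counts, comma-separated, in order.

[13] T[13,1]:1*1+0=1 · T[13,2]:2*2047+1=4095 · T[13,3]:3*86526+2047=261625 · T[13,4]:4*611501+86526=2532530 · T[13,5]:5*1379400+611501=7508501 · T[13,6]:6*1323652+1379400=9321312 · T[13,7]:7*627396+1323652=5715424 · T[13,8]:8*159027+627396=1899612 · T[13,9]:9*22275+159027=359502 · T[13,10]:10*1705+22275=39325 · T[13,11]:11*66+1705=2431 · T[13,12]:12*1+66=78 · T[13,13]:13*0+1=1
[14] T[14,1]:1*1+0=1 · T[14,2]:2*4095+1=8191 · T[14,3]:3*261625+4095=788970 · T[14,4]:4*2532530+261625=10391745 · T[14,5]:5*7508501+2532530=40075035 · T[14,6]:6*9321312+7508501=63436373 · T[14,7]:7*5715424+9321312=49329280 · T[14,8]:8*1899612+5715424=20912320 · T[14,9]:9*359502+1899612=5135130 · T[14,10]:10*39325+359502=752752 · T[14,11]:11*2431+39325=66066 · T[14,12]:12*78+2431=3367 · T[14,13]:13*1+78=91 · T[14,14]:14*0+1=1
[15] T[15,1]:1*1+0=1 · T[15,2]:2*8191+1=16383 · T[15,3]:3*788970+8191=2375101 · T[15,4]:4*10391745+788970=42355950 · T[15,5]:5*40075035+10391745=210766920 · T[15,6]:6*63436373+40075035=420693273 · T[15,7]:7*49329280+63436373=408741333 · T[15,8]:8*20912320+49329280=216627840 · T[15,9]:9*5135130+20912320=67128490 · T[15,10]:10*752752+5135130=12662650 · T[15,11]:11*66066+752752=1479478 · T[15,12]:12*3367+66066=106470 · T[15,13]:13*91+3367=4550 · T[15,14]:14*1+91=105 · T[15,15]:15*0+1=1
B_14 = ΣS(14,k) = 1+8191+788970+10391745+40075035+63436373+49329280+20912320+5135130+752752+66066+3367+91+1 = 190899322
B_15 = ΣS(15,k) = 1+16383+2375101+42355950+210766920+420693273+408741333+216627840+67128490+12662650+1479478+106470+4550+105+1 = 1382958545

190899322, 1382958545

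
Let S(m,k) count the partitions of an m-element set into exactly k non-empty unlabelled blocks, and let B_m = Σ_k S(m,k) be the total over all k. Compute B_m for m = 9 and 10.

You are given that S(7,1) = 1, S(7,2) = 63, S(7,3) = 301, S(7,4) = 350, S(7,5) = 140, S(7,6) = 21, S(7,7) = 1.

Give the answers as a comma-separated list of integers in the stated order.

21147, 115975

[8] T[8,1]:1*1+0=1 · T[8,2]:2*63+1=127 · T[8,3]:3*301+63=966 · T[8,4]:4*350+301=1701 · T[8,5]:5*140+350=1050 · T[8,6]:6*21+140=266 · T[8,7]:7*1+21=28 · T[8,8]:8*0+1=1
[9] T[9,1]:1*1+0=1 · T[9,2]:2*127+1=255 · T[9,3]:3*966+127=3025 · T[9,4]:4*1701+966=7770 · T[9,5]:5*1050+1701=6951 · T[9,6]:6*266+1050=2646 · T[9,7]:7*28+266=462 · T[9,8]:8*1+28=36 · T[9,9]:9*0+1=1
[10] T[10,1]:1*1+0=1 · T[10,2]:2*255+1=511 · T[10,3]:3*3025+255=9330 · T[10,4]:4*7770+3025=34105 · T[10,5]:5*6951+7770=42525 · T[10,6]:6*2646+6951=22827 · T[10,7]:7*462+2646=5880 · T[10,8]:8*36+462=750 · T[10,9]:9*1+36=45 · T[10,10]:10*0+1=1
B_9 = ΣS(9,k) = 1+255+3025+7770+6951+2646+462+36+1 = 21147
B_10 = ΣS(10,k) = 1+511+9330+34105+42525+22827+5880+750+45+1 = 115975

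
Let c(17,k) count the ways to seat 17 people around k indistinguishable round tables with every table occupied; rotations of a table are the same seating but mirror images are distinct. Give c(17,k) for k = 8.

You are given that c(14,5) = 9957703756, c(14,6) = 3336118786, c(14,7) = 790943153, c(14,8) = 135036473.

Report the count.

1146901283528

@15  (15,6):3336118786·14+9957703756→56663366760, (15,7):790943153·14+3336118786→14409322928, (15,8):135036473·14+790943153→2681453775
@16  (16,7):14409322928·15+56663366760→272803210680, (16,8):2681453775·15+14409322928→54631129553
@17  (17,8):54631129553·16+272803210680→1146901283528
Read c(17,8) = 1146901283528.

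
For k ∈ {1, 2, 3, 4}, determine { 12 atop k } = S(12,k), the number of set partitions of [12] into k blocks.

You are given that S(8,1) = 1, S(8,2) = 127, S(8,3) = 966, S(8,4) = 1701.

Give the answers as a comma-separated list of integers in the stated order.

row 9: T[9][1]=1·1+0=1  T[9][2]=2·127+1=255  T[9][3]=3·966+127=3025  T[9][4]=4·1701+966=7770
row 10: T[10][1]=1·1+0=1  T[10][2]=2·255+1=511  T[10][3]=3·3025+255=9330  T[10][4]=4·7770+3025=34105
row 11: T[11][1]=1·1+0=1  T[11][2]=2·511+1=1023  T[11][3]=3·9330+511=28501  T[11][4]=4·34105+9330=145750
row 12: T[12][1]=1·1+0=1  T[12][2]=2·1023+1=2047  T[12][3]=3·28501+1023=86526  T[12][4]=4·145750+28501=611501
Read S(12,1) = 1, S(12,2) = 2047, S(12,3) = 86526, S(12,4) = 611501.

1, 2047, 86526, 611501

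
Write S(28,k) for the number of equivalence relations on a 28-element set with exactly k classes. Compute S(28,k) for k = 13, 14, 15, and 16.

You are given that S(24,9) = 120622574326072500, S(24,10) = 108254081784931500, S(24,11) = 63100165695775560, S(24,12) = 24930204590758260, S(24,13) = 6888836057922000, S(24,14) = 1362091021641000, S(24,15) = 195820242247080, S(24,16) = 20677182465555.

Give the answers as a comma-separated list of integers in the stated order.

451512851236272407400, 148782988064375309400, 36060660300744309600, 6539643128396047620

@25  (25,10):108254081784931500·10+120622574326072500→1203163392175387500, (25,11):63100165695775560·11+108254081784931500→802355904438462660, (25,12):24930204590758260·12+63100165695775560→362262620784874680, (25,13):6888836057922000·13+24930204590758260→114485073343744260, (25,14):1362091021641000·14+6888836057922000→25958110360896000, (25,15):195820242247080·15+1362091021641000→4299394655347200, (25,16):20677182465555·16+195820242247080→526655161695960
@26  (26,11):802355904438462660·11+1203163392175387500→10029078340998476760, (26,12):362262620784874680·12+802355904438462660→5149507353856958820, (26,13):114485073343744260·13+362262620784874680→1850568574253550060, (26,14):25958110360896000·14+114485073343744260→477898618396288260, (26,15):4299394655347200·15+25958110360896000→90449030191104000, (26,16):526655161695960·16+4299394655347200→12725877242482560
@27  (27,12):5149507353856958820·12+10029078340998476760→71823166587281982600, (27,13):1850568574253550060·13+5149507353856958820→29206898819153109600, (27,14):477898618396288260·14+1850568574253550060→8541149231801585700, (27,15):90449030191104000·15+477898618396288260→1834634071262848260, (27,16):12725877242482560·16+90449030191104000→294063066070824960
@28  (28,13):29206898819153109600·13+71823166587281982600→451512851236272407400, (28,14):8541149231801585700·14+29206898819153109600→148782988064375309400, (28,15):1834634071262848260·15+8541149231801585700→36060660300744309600, (28,16):294063066070824960·16+1834634071262848260→6539643128396047620
Read S(28,13) = 451512851236272407400, S(28,14) = 148782988064375309400, S(28,15) = 36060660300744309600, S(28,16) = 6539643128396047620.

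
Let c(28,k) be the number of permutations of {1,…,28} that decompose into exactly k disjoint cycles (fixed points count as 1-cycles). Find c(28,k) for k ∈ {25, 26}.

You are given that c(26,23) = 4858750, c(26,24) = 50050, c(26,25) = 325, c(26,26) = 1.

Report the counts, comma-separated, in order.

7739550, 67977

i=27: T(27,24)=4858750+26·50050=6160050 | T(27,25)=50050+26·325=58500 | T(27,26)=325+26·1=351
i=28: T(28,25)=6160050+27·58500=7739550 | T(28,26)=58500+27·351=67977
Read c(28,25) = 7739550, c(28,26) = 67977.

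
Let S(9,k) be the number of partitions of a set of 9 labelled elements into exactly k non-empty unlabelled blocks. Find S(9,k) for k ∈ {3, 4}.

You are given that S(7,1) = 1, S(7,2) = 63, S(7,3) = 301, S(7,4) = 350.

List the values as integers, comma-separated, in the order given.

3025, 7770

@8  (8,2):63·2+1→127, (8,3):301·3+63→966, (8,4):350·4+301→1701
@9  (9,3):966·3+127→3025, (9,4):1701·4+966→7770
Read S(9,3) = 3025, S(9,4) = 7770.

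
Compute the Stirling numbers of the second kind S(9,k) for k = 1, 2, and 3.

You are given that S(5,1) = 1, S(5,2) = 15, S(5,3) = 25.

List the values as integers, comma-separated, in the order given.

1, 255, 3025

[6] T[6,1]:1*1+0=1 · T[6,2]:2*15+1=31 · T[6,3]:3*25+15=90
[7] T[7,1]:1*1+0=1 · T[7,2]:2*31+1=63 · T[7,3]:3*90+31=301
[8] T[8,1]:1*1+0=1 · T[8,2]:2*63+1=127 · T[8,3]:3*301+63=966
[9] T[9,1]:1*1+0=1 · T[9,2]:2*127+1=255 · T[9,3]:3*966+127=3025
Read S(9,1) = 1, S(9,2) = 255, S(9,3) = 3025.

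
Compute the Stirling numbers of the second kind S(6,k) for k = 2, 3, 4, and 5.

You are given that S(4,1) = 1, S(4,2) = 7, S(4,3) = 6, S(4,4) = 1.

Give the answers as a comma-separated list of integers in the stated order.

31, 90, 65, 15

row 5: T[5][1]=1·1+0=1  T[5][2]=2·7+1=15  T[5][3]=3·6+7=25  T[5][4]=4·1+6=10  T[5][5]=5·0+1=1
row 6: T[6][2]=2·15+1=31  T[6][3]=3·25+15=90  T[6][4]=4·10+25=65  T[6][5]=5·1+10=15
Read S(6,2) = 31, S(6,3) = 90, S(6,4) = 65, S(6,5) = 15.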